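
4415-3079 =1336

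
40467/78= 518 + 21/26 = 518.81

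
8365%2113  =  2026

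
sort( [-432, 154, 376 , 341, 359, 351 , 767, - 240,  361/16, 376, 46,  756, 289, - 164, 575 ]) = [ - 432, -240, - 164 , 361/16, 46,154, 289,341, 351,359, 376,376, 575, 756, 767]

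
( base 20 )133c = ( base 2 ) 10010000111000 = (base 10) 9272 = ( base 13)42b3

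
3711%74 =11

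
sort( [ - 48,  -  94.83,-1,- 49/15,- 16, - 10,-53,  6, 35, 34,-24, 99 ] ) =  [-94.83,  -  53,-48, - 24 ,-16, - 10,-49/15,-1,6, 34, 35, 99] 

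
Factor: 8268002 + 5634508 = 13902510  =  2^1 * 3^1 * 5^1*61^1*71^1 * 107^1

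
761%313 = 135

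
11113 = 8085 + 3028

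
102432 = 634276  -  531844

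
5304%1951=1402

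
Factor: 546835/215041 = 5^1 * 359^(  -  1) * 599^(  -  1)*109367^1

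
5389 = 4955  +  434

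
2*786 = 1572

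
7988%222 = 218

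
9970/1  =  9970 = 9970.00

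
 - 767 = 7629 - 8396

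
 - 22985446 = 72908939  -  95894385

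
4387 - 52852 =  - 48465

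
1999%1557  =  442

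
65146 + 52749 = 117895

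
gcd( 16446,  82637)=1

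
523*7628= 3989444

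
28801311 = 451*63861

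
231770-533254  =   - 301484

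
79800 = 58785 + 21015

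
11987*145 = 1738115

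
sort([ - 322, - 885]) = [ - 885,-322]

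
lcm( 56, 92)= 1288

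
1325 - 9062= - 7737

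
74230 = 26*2855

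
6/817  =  6/817 = 0.01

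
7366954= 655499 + 6711455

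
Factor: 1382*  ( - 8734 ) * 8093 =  - 2^2*11^1*397^1*691^1*8093^1= - 97685650084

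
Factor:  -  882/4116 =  - 3/14 = -  2^(-1) * 3^1*7^( - 1 ) 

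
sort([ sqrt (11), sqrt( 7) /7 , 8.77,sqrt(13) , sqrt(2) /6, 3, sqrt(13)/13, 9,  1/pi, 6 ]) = [ sqrt( 2 )/6,sqrt (13)/13, 1/pi , sqrt( 7) /7, 3, sqrt( 11 ),sqrt( 13), 6,8.77,9 ]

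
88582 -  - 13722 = 102304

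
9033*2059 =18598947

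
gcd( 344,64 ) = 8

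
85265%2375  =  2140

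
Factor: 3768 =2^3*3^1*157^1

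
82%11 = 5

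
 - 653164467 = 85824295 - 738988762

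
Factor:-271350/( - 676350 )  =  67/167=67^1*167^( - 1)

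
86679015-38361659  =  48317356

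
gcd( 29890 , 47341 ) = 7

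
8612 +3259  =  11871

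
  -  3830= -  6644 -  -  2814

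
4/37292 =1/9323 = 0.00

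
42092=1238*34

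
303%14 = 9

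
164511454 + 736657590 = 901169044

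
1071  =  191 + 880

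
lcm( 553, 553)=553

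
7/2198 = 1/314 = 0.00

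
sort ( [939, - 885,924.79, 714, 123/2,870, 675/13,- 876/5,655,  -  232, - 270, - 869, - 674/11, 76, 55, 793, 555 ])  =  [ - 885, - 869 , -270, - 232, - 876/5 , - 674/11, 675/13  ,  55,  123/2, 76,555, 655, 714,793, 870, 924.79, 939 ]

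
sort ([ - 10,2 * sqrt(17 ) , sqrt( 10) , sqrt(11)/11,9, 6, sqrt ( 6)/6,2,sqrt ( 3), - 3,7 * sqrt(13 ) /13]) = [-10,-3, sqrt( 11 ) /11 , sqrt( 6) /6,sqrt(3),7*sqrt(13 ) /13, 2, sqrt ( 10 ),6, 2*sqrt( 17), 9]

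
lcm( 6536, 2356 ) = 202616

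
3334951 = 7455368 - 4120417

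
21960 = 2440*9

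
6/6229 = 6/6229 = 0.00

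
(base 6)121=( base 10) 49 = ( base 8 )61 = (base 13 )3A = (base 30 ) 1J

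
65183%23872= 17439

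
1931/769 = 2 + 393/769 =2.51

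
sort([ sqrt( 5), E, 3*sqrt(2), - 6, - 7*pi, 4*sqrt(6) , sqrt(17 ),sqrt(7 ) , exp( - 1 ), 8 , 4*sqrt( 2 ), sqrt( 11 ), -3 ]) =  [ -7*pi, - 6, - 3, exp( -1),sqrt (5 ) , sqrt (7 ), E, sqrt ( 11),sqrt(17),3*sqrt(2 ),4*sqrt(2 ), 8, 4*sqrt(6) ] 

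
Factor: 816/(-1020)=-2^2 *5^( - 1) = -4/5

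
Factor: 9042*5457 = 49342194= 2^1 * 3^2 * 11^1 * 17^1*107^1 * 137^1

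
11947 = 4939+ 7008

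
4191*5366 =22488906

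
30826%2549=238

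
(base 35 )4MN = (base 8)13075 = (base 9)7725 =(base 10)5693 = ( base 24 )9l5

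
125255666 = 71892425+53363241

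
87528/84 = 1042 = 1042.00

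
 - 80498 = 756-81254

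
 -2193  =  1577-3770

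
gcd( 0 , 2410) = 2410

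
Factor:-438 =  - 2^1*3^1*73^1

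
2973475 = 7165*415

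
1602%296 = 122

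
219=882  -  663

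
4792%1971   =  850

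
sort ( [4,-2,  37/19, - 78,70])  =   [ - 78, - 2, 37/19,  4 , 70]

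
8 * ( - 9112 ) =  - 72896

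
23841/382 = 62 + 157/382=   62.41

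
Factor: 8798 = 2^1*53^1  *  83^1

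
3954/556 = 7 + 31/278 = 7.11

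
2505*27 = 67635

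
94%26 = 16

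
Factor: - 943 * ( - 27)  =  25461 =3^3*23^1*41^1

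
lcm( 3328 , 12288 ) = 159744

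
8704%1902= 1096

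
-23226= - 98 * 237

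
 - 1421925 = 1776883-3198808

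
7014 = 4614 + 2400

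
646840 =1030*628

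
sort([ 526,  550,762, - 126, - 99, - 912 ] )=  [ - 912,-126, - 99,526,  550,762]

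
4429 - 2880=1549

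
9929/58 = 171 + 11/58 = 171.19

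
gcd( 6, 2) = 2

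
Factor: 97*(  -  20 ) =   -  2^2*5^1*97^1= -  1940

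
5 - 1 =4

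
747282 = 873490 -126208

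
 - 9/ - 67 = 9/67  =  0.13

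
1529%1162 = 367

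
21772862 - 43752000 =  - 21979138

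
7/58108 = 7/58108  =  0.00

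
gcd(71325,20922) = 951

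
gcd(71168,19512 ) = 8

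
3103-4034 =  - 931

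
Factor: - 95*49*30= -139650 = - 2^1*3^1*5^2*7^2*19^1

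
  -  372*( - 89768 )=33393696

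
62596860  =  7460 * 8391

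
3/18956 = 3/18956=0.00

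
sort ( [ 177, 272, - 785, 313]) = [ - 785,177, 272, 313]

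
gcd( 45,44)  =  1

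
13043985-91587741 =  - 78543756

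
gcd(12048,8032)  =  4016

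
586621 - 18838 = 567783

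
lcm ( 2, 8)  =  8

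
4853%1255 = 1088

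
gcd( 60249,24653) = 1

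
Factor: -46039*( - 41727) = 3^1*7^2*1987^1*6577^1 = 1921069353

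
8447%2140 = 2027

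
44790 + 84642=129432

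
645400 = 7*92200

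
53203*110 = 5852330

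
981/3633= 327/1211 = 0.27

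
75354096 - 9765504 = 65588592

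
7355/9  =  817+ 2/9 = 817.22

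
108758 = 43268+65490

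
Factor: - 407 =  - 11^1*37^1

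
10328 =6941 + 3387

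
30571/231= 132 + 79/231 = 132.34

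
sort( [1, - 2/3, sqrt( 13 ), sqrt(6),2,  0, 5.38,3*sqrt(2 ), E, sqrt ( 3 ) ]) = [ - 2/3,  0, 1,sqrt(3), 2, sqrt(6),E, sqrt( 13 ) , 3*sqrt(2 ),  5.38]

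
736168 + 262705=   998873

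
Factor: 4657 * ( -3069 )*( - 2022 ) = 28899097326= 2^1*3^3 * 11^1*31^1*337^1* 4657^1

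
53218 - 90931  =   - 37713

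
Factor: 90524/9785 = 2^2*5^( -1 )*7^1 * 19^( -1)*53^1*61^1*103^( - 1 )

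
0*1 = 0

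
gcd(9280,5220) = 580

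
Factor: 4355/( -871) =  - 5 = - 5^1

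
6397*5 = 31985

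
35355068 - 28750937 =6604131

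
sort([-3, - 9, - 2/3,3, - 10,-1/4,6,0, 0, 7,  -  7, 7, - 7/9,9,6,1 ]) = [-10, - 9, - 7,-3 ,-7/9, - 2/3, - 1/4,0, 0, 1 , 3,6 , 6, 7 , 7 , 9] 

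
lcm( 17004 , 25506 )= 51012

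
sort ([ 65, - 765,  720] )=[ - 765 , 65, 720 ] 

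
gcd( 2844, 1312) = 4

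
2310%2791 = 2310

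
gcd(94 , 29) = 1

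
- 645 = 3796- 4441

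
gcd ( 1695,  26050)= 5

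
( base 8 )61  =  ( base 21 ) 27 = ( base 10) 49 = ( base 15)34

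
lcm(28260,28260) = 28260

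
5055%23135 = 5055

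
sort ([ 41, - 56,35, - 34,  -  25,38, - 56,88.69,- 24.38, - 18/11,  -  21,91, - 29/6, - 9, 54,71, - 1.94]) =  [ - 56, - 56, - 34, - 25,-24.38, - 21 , - 9, - 29/6,-1.94, - 18/11,  35,38,41,54,71, 88.69,91] 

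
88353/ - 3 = - 29451 + 0/1 = - 29451.00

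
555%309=246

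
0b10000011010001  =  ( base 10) 8401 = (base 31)8N0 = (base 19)1453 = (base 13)3A93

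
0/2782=0 = 0.00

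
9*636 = 5724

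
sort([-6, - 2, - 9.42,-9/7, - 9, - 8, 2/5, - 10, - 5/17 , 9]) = [ - 10, - 9.42, -9, - 8,  -  6, - 2, - 9/7, - 5/17,2/5,9] 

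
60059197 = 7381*8137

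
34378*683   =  23480174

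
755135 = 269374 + 485761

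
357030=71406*5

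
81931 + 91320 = 173251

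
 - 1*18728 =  - 18728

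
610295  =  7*87185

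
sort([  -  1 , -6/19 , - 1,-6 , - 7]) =[ - 7,  -  6,  -  1,- 1, - 6/19 ]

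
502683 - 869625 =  - 366942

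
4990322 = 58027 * 86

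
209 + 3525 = 3734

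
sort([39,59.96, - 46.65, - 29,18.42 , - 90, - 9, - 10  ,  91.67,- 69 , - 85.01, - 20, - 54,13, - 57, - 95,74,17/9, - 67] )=[-95, - 90, - 85.01, - 69, - 67, - 57, - 54, -46.65, - 29, - 20, - 10, - 9,17/9, 13,18.42,  39,  59.96,74,91.67]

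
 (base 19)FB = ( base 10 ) 296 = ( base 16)128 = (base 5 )2141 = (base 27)aq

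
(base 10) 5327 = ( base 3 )21022022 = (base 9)7268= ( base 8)12317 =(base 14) 1D27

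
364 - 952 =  - 588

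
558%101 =53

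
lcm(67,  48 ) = 3216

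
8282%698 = 604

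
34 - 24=10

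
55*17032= 936760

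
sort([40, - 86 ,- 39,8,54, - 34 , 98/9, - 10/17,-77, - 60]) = [ - 86,- 77, - 60,- 39,-34, - 10/17, 8,98/9,40, 54] 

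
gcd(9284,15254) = 2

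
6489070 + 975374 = 7464444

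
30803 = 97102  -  66299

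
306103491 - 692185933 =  - 386082442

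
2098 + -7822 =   -  5724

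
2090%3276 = 2090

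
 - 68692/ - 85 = 808+ 12/85 = 808.14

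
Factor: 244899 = 3^2 * 27211^1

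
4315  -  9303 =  - 4988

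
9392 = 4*2348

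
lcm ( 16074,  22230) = 1044810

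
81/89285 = 81/89285 = 0.00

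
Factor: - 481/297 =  - 3^(- 3 )*11^( - 1 ) * 13^1*37^1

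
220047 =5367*41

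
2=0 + 2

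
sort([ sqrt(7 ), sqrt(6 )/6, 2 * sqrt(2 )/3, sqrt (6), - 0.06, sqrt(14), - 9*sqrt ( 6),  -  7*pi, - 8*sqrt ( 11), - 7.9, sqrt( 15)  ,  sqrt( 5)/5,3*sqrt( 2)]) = [ - 8*sqrt(11 ), - 9 * sqrt (6),- 7*pi, - 7.9, - 0.06,sqrt( 6)/6, sqrt( 5)/5, 2*sqrt( 2)/3, sqrt( 6), sqrt( 7),sqrt( 14),sqrt( 15), 3 * sqrt( 2)]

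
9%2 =1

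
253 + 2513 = 2766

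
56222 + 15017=71239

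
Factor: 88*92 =2^5*11^1* 23^1 = 8096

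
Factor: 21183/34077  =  23^1*37^( - 1) = 23/37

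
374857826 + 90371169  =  465228995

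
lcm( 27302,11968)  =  873664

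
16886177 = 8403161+8483016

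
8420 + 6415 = 14835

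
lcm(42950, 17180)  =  85900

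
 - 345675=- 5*69135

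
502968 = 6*83828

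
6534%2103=225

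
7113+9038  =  16151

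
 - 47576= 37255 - 84831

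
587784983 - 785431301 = -197646318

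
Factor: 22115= 5^1*4423^1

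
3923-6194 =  - 2271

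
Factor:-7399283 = -7399283^1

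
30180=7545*4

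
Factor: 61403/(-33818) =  - 2^( - 1)*37^( -1 )*457^( - 1)*61403^1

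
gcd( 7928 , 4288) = 8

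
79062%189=60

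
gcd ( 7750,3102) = 2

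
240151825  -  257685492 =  - 17533667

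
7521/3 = 2507 = 2507.00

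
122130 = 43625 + 78505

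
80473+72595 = 153068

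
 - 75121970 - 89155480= -164277450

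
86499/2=86499/2 = 43249.50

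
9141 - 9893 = -752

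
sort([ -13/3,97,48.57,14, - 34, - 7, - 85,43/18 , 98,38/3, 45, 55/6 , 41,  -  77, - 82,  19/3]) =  [  -  85, - 82, - 77, - 34,  -  7,-13/3, 43/18,19/3,  55/6 , 38/3,14,41,45,48.57, 97,98]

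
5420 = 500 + 4920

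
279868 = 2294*122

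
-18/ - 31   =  18/31 = 0.58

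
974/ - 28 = -487/14 = - 34.79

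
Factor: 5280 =2^5*3^1*5^1*11^1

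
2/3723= 2/3723 = 0.00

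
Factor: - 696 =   -  2^3 * 3^1* 29^1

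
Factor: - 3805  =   - 5^1 * 761^1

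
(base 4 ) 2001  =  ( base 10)129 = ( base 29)4D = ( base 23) 5E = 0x81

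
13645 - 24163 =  - 10518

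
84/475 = 84/475=0.18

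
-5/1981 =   -  1 + 1976/1981 = - 0.00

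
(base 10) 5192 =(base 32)528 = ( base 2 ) 1010001001000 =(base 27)738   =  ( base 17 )10G7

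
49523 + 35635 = 85158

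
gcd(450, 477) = 9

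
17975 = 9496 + 8479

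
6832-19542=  - 12710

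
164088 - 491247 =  - 327159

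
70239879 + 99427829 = 169667708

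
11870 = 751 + 11119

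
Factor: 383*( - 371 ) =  - 7^1 * 53^1*383^1 = - 142093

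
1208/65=18 + 38/65 = 18.58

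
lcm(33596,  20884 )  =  772708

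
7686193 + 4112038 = 11798231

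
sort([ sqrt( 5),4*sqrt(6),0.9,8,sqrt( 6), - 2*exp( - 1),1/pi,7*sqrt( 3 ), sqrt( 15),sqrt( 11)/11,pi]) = [-2*exp( - 1) , sqrt( 11)/11,  1/pi,0.9,sqrt( 5),sqrt(6),pi, sqrt( 15), 8, 4*sqrt(6), 7*sqrt( 3 )]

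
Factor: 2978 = 2^1*1489^1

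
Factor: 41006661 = 3^1*89^1 *383^1*401^1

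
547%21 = 1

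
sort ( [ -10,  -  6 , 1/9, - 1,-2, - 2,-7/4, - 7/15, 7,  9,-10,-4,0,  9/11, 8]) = [-10, - 10, - 6,-4, -2, - 2,-7/4,-1, - 7/15,0,1/9, 9/11,7, 8, 9]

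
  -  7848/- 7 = 7848/7 = 1121.14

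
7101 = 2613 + 4488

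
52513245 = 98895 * 531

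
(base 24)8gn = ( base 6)35115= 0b1001110010111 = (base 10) 5015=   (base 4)1032113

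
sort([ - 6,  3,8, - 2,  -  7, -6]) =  [ - 7 ,-6, - 6,  -  2, 3, 8] 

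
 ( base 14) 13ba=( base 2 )110110101000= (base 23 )6e0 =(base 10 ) 3496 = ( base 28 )4CO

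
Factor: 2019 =3^1*673^1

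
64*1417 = 90688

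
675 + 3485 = 4160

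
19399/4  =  4849 + 3/4 = 4849.75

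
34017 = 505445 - 471428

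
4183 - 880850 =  - 876667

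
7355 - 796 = 6559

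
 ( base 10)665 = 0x299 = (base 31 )le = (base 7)1640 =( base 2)1010011001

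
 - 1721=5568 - 7289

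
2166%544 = 534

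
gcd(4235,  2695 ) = 385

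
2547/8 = 318+3/8=318.38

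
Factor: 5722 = 2^1*2861^1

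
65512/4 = 16378   =  16378.00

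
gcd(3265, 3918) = 653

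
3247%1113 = 1021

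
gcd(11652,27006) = 6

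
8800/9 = 8800/9 = 977.78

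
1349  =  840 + 509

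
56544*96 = 5428224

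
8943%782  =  341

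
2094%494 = 118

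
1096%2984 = 1096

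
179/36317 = 179/36317 = 0.00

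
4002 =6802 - 2800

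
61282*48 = 2941536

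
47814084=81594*586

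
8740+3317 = 12057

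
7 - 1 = 6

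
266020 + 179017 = 445037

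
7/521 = 7/521=0.01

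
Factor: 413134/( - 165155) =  - 838/335 = -2^1*5^( - 1)* 67^( - 1 ) *419^1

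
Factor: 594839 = 7^1 * 84977^1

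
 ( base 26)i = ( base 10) 18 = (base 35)i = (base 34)I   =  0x12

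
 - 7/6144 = -7/6144 = -  0.00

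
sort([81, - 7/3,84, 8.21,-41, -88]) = [-88,-41, - 7/3, 8.21, 81  ,  84]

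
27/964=27/964  =  0.03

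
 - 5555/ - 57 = 97 + 26/57 = 97.46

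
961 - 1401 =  - 440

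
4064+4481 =8545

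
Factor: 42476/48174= 82/93 = 2^1*3^( - 1)*31^( - 1) * 41^1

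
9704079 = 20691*469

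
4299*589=2532111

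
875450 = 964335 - 88885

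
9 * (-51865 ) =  - 466785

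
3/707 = 3/707 = 0.00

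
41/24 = 1+17/24 = 1.71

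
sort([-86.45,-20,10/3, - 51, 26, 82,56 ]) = [ - 86.45,-51,-20,  10/3 , 26, 56,82] 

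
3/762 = 1/254 = 0.00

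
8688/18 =1448/3 = 482.67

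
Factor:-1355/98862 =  - 2^(-1)*3^( - 1)*5^1 *271^1*16477^( - 1 ) 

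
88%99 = 88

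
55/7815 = 11/1563  =  0.01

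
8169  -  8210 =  - 41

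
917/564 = 917/564=1.63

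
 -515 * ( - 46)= 23690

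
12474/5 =12474/5=2494.80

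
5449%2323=803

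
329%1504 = 329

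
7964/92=1991/23 = 86.57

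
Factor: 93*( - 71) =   -  3^1 *31^1*71^1= - 6603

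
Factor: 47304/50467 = 2^3*3^4*73^1*109^( - 1)*463^( - 1 ) 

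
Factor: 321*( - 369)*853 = -3^3 * 41^1*107^1*853^1 = -101036997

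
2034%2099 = 2034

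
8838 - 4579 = 4259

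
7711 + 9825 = 17536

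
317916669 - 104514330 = 213402339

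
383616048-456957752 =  - 73341704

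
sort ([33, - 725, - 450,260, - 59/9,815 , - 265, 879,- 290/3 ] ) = [ - 725,-450, - 265, - 290/3, - 59/9,33 , 260, 815 , 879 ]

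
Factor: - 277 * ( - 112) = 2^4*7^1*277^1= 31024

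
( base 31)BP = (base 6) 1410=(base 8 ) 556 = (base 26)e2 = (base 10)366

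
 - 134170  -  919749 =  - 1053919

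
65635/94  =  65635/94= 698.24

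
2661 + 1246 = 3907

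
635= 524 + 111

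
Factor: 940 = 2^2 * 5^1*47^1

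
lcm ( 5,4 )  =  20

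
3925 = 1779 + 2146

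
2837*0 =0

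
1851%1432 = 419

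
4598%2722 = 1876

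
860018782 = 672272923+187745859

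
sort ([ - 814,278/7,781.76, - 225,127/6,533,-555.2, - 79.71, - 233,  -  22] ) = [ - 814, - 555.2,  -  233, - 225, - 79.71, - 22,  127/6,278/7,533,781.76]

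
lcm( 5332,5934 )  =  367908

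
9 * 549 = 4941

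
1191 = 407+784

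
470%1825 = 470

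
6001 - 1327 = 4674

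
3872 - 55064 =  - 51192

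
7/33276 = 7/33276 = 0.00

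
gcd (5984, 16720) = 176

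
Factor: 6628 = 2^2*1657^1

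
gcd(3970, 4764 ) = 794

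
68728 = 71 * 968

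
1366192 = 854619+511573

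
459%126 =81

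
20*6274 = 125480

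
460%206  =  48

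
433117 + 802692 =1235809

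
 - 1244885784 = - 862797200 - 382088584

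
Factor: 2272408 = 2^3*284051^1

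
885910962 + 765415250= 1651326212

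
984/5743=984/5743  =  0.17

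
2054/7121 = 2054/7121  =  0.29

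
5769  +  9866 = 15635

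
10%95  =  10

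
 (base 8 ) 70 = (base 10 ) 56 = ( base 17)35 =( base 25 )26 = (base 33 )1N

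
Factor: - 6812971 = - 11^1* 17^1 *36433^1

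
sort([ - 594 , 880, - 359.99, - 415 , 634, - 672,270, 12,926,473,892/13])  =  [-672, - 594 ,-415, - 359.99, 12, 892/13, 270,473,634, 880,926 ] 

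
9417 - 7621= 1796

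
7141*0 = 0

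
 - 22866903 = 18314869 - 41181772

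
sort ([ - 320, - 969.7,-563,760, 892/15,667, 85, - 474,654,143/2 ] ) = [ - 969.7, - 563, -474, - 320,892/15,143/2, 85,654, 667, 760 ] 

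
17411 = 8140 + 9271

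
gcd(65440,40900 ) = 8180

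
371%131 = 109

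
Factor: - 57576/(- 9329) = 2^3 * 3^1*19^( - 1)*491^( - 1 ) * 2399^1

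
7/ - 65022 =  -1 + 65015/65022 = - 0.00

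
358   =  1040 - 682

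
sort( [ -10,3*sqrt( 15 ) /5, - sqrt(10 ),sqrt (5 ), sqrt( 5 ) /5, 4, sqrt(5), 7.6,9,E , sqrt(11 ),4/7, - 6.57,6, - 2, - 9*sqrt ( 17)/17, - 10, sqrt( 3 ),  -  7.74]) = [-10,  -  10,-7.74, - 6.57, - sqrt( 10 ), - 9*sqrt (17 )/17, - 2 , sqrt( 5) /5, 4/7,sqrt( 3 ), sqrt(5),  sqrt(5 ), 3*sqrt(15 ) /5,E, sqrt( 11 ),4, 6, 7.6, 9 ]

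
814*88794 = 72278316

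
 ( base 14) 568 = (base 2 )10000110000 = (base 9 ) 1421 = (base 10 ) 1072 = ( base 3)1110201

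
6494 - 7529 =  - 1035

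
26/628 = 13/314 = 0.04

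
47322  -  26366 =20956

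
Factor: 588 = 2^2* 3^1 *7^2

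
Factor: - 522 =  - 2^1*3^2  *  29^1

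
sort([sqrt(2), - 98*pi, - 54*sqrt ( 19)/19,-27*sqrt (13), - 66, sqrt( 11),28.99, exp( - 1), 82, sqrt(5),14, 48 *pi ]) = [- 98 * pi, - 27*sqrt(13), - 66, - 54*sqrt( 19 )/19, exp( - 1 ), sqrt(2 ), sqrt(5 ), sqrt( 11), 14, 28.99,82,48*pi ]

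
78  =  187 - 109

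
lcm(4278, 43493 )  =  260958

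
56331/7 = 8047 + 2/7=8047.29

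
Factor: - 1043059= - 733^1*1423^1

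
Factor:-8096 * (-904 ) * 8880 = 2^12*3^1*5^1*11^1*23^1 *37^1 * 113^1 = 64990801920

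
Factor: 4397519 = 7^1*628217^1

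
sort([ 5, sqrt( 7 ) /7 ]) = [ sqrt( 7)/7 , 5]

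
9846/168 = 58+17/28 = 58.61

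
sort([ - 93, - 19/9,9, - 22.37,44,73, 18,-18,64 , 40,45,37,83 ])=[ - 93,  -  22.37,-18 ,  -  19/9,  9, 18, 37,40,44,45, 64, 73,83]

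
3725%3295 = 430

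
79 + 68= 147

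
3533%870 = 53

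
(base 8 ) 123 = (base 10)83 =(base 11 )76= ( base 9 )102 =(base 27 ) 32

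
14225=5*2845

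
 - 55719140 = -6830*8158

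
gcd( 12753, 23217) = 327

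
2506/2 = 1253 =1253.00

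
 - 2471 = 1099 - 3570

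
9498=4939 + 4559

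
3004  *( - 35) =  - 105140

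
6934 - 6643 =291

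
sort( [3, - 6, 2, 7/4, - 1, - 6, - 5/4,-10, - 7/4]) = [ - 10, - 6 , - 6, - 7/4, - 5/4,  -  1 , 7/4, 2,  3]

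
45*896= 40320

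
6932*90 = 623880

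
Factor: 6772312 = 2^3*29^1*29191^1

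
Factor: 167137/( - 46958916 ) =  - 2^ (-2) * 3^(- 1 )*23^( - 1)* 397^1*421^1*170141^(-1)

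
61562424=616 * 99939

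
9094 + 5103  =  14197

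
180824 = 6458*28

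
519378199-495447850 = 23930349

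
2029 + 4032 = 6061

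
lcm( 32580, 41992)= 1889640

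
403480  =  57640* 7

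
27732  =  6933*4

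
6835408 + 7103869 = 13939277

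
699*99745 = 69721755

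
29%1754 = 29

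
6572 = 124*53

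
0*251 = 0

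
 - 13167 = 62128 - 75295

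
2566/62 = 1283/31 = 41.39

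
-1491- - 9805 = 8314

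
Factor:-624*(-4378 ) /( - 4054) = - 1365936/2027 = -  2^4*3^1*11^1 * 13^1*199^1*2027^( - 1) 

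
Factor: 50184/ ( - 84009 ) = -2^3*3^1*17^1*683^( - 1)=-408/683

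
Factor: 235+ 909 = 2^3 * 11^1*13^1 = 1144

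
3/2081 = 3/2081  =  0.00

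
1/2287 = 1/2287  =  0.00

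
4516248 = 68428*66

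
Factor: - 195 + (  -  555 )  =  - 750 = - 2^1*3^1*5^3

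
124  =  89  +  35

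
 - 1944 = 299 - 2243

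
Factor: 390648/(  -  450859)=- 2^3*3^1*41^1*397^1 * 450859^(  -  1) 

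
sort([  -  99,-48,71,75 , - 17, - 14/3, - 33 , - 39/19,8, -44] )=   [ - 99, - 48, - 44,-33,-17,-14/3, - 39/19, 8, 71,75] 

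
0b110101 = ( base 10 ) 53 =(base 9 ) 58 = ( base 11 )49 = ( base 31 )1m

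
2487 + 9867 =12354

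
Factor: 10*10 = 100 = 2^2*5^2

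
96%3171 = 96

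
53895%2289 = 1248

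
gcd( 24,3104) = 8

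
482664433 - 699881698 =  - 217217265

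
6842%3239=364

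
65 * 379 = 24635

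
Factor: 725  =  5^2*29^1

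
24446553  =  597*40949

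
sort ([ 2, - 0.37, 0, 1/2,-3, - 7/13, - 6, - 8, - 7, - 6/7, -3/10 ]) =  [ - 8 ,- 7,-6, - 3, - 6/7, - 7/13, - 0.37, - 3/10, 0, 1/2, 2 ]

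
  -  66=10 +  - 76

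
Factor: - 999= -3^3*37^1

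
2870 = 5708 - 2838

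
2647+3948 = 6595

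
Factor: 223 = 223^1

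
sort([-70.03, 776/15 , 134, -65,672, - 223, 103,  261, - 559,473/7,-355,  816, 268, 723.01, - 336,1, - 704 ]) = [- 704, - 559 , - 355, - 336,  -  223, - 70.03, - 65 , 1,776/15,  473/7 , 103, 134, 261,268,672,723.01, 816]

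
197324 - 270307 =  - 72983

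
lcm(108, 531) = 6372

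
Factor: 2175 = 3^1*5^2*29^1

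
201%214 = 201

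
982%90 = 82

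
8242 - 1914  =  6328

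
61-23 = 38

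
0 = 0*62944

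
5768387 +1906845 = 7675232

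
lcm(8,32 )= 32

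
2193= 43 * 51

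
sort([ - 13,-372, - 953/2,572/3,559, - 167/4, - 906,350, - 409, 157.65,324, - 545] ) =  [ - 906, - 545 , - 953/2, - 409,  -  372, - 167/4, - 13,157.65, 572/3,324,350,559]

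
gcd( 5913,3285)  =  657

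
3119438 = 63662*49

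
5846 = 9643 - 3797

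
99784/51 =1956 + 28/51 = 1956.55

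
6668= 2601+4067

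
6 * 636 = 3816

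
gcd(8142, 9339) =3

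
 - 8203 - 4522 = - 12725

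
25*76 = 1900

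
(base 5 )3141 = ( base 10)421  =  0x1A5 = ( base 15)1D1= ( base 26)G5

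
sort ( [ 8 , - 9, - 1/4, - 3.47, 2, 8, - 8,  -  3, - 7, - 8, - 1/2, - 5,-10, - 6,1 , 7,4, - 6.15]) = [  -  10, - 9, - 8, - 8,- 7, - 6.15  , - 6, - 5, - 3.47, - 3, - 1/2, - 1/4, 1, 2 , 4, 7,8,8]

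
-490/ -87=490/87 = 5.63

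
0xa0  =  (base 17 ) 97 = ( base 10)160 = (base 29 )5f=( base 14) B6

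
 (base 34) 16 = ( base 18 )24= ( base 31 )19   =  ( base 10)40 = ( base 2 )101000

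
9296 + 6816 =16112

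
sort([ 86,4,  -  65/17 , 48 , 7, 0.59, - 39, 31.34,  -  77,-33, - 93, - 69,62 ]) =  [-93,-77 ,-69,- 39,-33, - 65/17,0.59, 4,7, 31.34, 48 , 62, 86]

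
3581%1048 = 437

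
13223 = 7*1889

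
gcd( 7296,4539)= 3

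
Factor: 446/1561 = 2/7 = 2^1 * 7^ ( - 1)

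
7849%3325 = 1199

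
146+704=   850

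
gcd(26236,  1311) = 1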